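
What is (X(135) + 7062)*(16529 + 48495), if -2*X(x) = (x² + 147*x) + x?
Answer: -782921472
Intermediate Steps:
X(x) = -74*x - x²/2 (X(x) = -((x² + 147*x) + x)/2 = -(x² + 148*x)/2 = -74*x - x²/2)
(X(135) + 7062)*(16529 + 48495) = (-½*135*(148 + 135) + 7062)*(16529 + 48495) = (-½*135*283 + 7062)*65024 = (-38205/2 + 7062)*65024 = -24081/2*65024 = -782921472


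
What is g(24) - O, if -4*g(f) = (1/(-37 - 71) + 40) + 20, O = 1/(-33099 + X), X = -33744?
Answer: -48119485/3208464 ≈ -14.998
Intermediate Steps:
O = -1/66843 (O = 1/(-33099 - 33744) = 1/(-66843) = -1/66843 ≈ -1.4960e-5)
g(f) = -6479/432 (g(f) = -((1/(-37 - 71) + 40) + 20)/4 = -((1/(-108) + 40) + 20)/4 = -((-1/108 + 40) + 20)/4 = -(4319/108 + 20)/4 = -1/4*6479/108 = -6479/432)
g(24) - O = -6479/432 - 1*(-1/66843) = -6479/432 + 1/66843 = -48119485/3208464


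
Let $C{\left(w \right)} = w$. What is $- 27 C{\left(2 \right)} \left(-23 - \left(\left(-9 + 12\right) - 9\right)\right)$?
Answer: $918$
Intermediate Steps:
$- 27 C{\left(2 \right)} \left(-23 - \left(\left(-9 + 12\right) - 9\right)\right) = \left(-27\right) 2 \left(-23 - \left(\left(-9 + 12\right) - 9\right)\right) = - 54 \left(-23 - \left(3 - 9\right)\right) = - 54 \left(-23 - -6\right) = - 54 \left(-23 + 6\right) = \left(-54\right) \left(-17\right) = 918$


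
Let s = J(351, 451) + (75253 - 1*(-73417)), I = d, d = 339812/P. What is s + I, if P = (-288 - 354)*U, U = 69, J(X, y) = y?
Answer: 3302711123/22149 ≈ 1.4911e+5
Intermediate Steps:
P = -44298 (P = (-288 - 354)*69 = -642*69 = -44298)
d = -169906/22149 (d = 339812/(-44298) = 339812*(-1/44298) = -169906/22149 ≈ -7.6710)
I = -169906/22149 ≈ -7.6710
s = 149121 (s = 451 + (75253 - 1*(-73417)) = 451 + (75253 + 73417) = 451 + 148670 = 149121)
s + I = 149121 - 169906/22149 = 3302711123/22149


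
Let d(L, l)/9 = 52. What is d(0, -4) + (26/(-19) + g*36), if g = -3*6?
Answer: -3446/19 ≈ -181.37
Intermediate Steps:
d(L, l) = 468 (d(L, l) = 9*52 = 468)
g = -18
d(0, -4) + (26/(-19) + g*36) = 468 + (26/(-19) - 18*36) = 468 + (26*(-1/19) - 648) = 468 + (-26/19 - 648) = 468 - 12338/19 = -3446/19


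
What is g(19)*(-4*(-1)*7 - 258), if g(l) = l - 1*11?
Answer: -1840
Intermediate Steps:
g(l) = -11 + l (g(l) = l - 11 = -11 + l)
g(19)*(-4*(-1)*7 - 258) = (-11 + 19)*(-4*(-1)*7 - 258) = 8*(4*7 - 258) = 8*(28 - 258) = 8*(-230) = -1840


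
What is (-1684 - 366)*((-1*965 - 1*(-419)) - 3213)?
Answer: 7705950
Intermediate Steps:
(-1684 - 366)*((-1*965 - 1*(-419)) - 3213) = -2050*((-965 + 419) - 3213) = -2050*(-546 - 3213) = -2050*(-3759) = 7705950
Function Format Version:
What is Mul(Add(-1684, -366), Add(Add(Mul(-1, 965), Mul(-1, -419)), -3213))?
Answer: 7705950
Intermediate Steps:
Mul(Add(-1684, -366), Add(Add(Mul(-1, 965), Mul(-1, -419)), -3213)) = Mul(-2050, Add(Add(-965, 419), -3213)) = Mul(-2050, Add(-546, -3213)) = Mul(-2050, -3759) = 7705950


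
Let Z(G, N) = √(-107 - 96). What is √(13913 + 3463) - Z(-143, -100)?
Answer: 4*√1086 - I*√203 ≈ 131.82 - 14.248*I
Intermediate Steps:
Z(G, N) = I*√203 (Z(G, N) = √(-203) = I*√203)
√(13913 + 3463) - Z(-143, -100) = √(13913 + 3463) - I*√203 = √17376 - I*√203 = 4*√1086 - I*√203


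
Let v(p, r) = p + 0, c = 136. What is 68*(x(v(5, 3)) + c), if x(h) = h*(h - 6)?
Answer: 8908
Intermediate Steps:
v(p, r) = p
x(h) = h*(-6 + h)
68*(x(v(5, 3)) + c) = 68*(5*(-6 + 5) + 136) = 68*(5*(-1) + 136) = 68*(-5 + 136) = 68*131 = 8908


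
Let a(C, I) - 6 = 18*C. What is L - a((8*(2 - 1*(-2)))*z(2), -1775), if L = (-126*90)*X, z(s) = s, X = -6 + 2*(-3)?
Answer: 134922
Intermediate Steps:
X = -12 (X = -6 - 6 = -12)
a(C, I) = 6 + 18*C
L = 136080 (L = -126*90*(-12) = -11340*(-12) = 136080)
L - a((8*(2 - 1*(-2)))*z(2), -1775) = 136080 - (6 + 18*((8*(2 - 1*(-2)))*2)) = 136080 - (6 + 18*((8*(2 + 2))*2)) = 136080 - (6 + 18*((8*4)*2)) = 136080 - (6 + 18*(32*2)) = 136080 - (6 + 18*64) = 136080 - (6 + 1152) = 136080 - 1*1158 = 136080 - 1158 = 134922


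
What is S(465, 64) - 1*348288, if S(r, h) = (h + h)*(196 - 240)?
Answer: -353920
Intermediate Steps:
S(r, h) = -88*h (S(r, h) = (2*h)*(-44) = -88*h)
S(465, 64) - 1*348288 = -88*64 - 1*348288 = -5632 - 348288 = -353920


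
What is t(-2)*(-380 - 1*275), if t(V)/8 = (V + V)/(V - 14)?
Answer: -1310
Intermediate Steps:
t(V) = 16*V/(-14 + V) (t(V) = 8*((V + V)/(V - 14)) = 8*((2*V)/(-14 + V)) = 8*(2*V/(-14 + V)) = 16*V/(-14 + V))
t(-2)*(-380 - 1*275) = (16*(-2)/(-14 - 2))*(-380 - 1*275) = (16*(-2)/(-16))*(-380 - 275) = (16*(-2)*(-1/16))*(-655) = 2*(-655) = -1310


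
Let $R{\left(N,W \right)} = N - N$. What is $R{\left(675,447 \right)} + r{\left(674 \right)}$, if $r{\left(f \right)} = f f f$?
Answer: $306182024$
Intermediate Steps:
$R{\left(N,W \right)} = 0$
$r{\left(f \right)} = f^{3}$ ($r{\left(f \right)} = f^{2} f = f^{3}$)
$R{\left(675,447 \right)} + r{\left(674 \right)} = 0 + 674^{3} = 0 + 306182024 = 306182024$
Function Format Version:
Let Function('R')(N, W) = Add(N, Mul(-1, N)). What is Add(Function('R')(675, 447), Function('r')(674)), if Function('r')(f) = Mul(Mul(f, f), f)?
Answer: 306182024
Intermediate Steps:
Function('R')(N, W) = 0
Function('r')(f) = Pow(f, 3) (Function('r')(f) = Mul(Pow(f, 2), f) = Pow(f, 3))
Add(Function('R')(675, 447), Function('r')(674)) = Add(0, Pow(674, 3)) = Add(0, 306182024) = 306182024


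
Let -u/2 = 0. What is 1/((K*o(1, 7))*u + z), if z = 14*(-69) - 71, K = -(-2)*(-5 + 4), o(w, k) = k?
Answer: -1/1037 ≈ -0.00096432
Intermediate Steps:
u = 0 (u = -2*0 = 0)
K = -2 (K = -(-2)*(-1) = -1*2 = -2)
z = -1037 (z = -966 - 71 = -1037)
1/((K*o(1, 7))*u + z) = 1/(-2*7*0 - 1037) = 1/(-14*0 - 1037) = 1/(0 - 1037) = 1/(-1037) = -1/1037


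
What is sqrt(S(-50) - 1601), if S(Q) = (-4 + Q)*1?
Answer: I*sqrt(1655) ≈ 40.682*I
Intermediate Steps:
S(Q) = -4 + Q
sqrt(S(-50) - 1601) = sqrt((-4 - 50) - 1601) = sqrt(-54 - 1601) = sqrt(-1655) = I*sqrt(1655)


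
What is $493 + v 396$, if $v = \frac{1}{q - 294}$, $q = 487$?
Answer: $\frac{95545}{193} \approx 495.05$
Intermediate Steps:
$v = \frac{1}{193}$ ($v = \frac{1}{487 - 294} = \frac{1}{193} \approx 0.0051813$)
$493 + v 396 = 493 + \frac{1}{193} \cdot 396 = 493 + \frac{396}{193} = \frac{95545}{193}$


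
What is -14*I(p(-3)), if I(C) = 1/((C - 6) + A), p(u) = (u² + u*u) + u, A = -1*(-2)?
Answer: -14/11 ≈ -1.2727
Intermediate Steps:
A = 2
p(u) = u + 2*u² (p(u) = (u² + u²) + u = 2*u² + u = u + 2*u²)
I(C) = 1/(-4 + C) (I(C) = 1/((C - 6) + 2) = 1/((-6 + C) + 2) = 1/(-4 + C))
-14*I(p(-3)) = -14/(-4 - 3*(1 + 2*(-3))) = -14/(-4 - 3*(1 - 6)) = -14/(-4 - 3*(-5)) = -14/(-4 + 15) = -14/11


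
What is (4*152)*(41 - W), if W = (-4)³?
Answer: 63840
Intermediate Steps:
W = -64
(4*152)*(41 - W) = (4*152)*(41 - 1*(-64)) = 608*(41 + 64) = 608*105 = 63840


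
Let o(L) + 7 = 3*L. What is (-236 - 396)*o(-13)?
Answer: 29072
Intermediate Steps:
o(L) = -7 + 3*L
(-236 - 396)*o(-13) = (-236 - 396)*(-7 + 3*(-13)) = -632*(-7 - 39) = -632*(-46) = 29072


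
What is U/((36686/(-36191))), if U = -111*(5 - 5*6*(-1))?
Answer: 140602035/36686 ≈ 3832.6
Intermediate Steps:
U = -3885 (U = -111*(5 - 30*(-1)) = -111*(5 + 30) = -111*35 = -3885)
U/((36686/(-36191))) = -3885/(36686/(-36191)) = -3885/(36686*(-1/36191)) = -3885/(-36686/36191) = -3885*(-36191/36686) = 140602035/36686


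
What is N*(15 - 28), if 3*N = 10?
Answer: -130/3 ≈ -43.333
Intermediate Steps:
N = 10/3 (N = (⅓)*10 = 10/3 ≈ 3.3333)
N*(15 - 28) = 10*(15 - 28)/3 = (10/3)*(-13) = -130/3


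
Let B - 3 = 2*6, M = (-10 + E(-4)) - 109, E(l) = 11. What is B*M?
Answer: -1620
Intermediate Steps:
M = -108 (M = (-10 + 11) - 109 = 1 - 109 = -108)
B = 15 (B = 3 + 2*6 = 3 + 12 = 15)
B*M = 15*(-108) = -1620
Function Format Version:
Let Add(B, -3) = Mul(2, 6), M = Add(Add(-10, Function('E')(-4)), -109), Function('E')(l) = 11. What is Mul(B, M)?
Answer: -1620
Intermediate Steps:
M = -108 (M = Add(Add(-10, 11), -109) = Add(1, -109) = -108)
B = 15 (B = Add(3, Mul(2, 6)) = Add(3, 12) = 15)
Mul(B, M) = Mul(15, -108) = -1620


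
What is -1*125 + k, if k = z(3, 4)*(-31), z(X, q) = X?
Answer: -218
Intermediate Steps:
k = -93 (k = 3*(-31) = -93)
-1*125 + k = -1*125 - 93 = -125 - 93 = -218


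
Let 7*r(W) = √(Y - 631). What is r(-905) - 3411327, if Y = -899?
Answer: -3411327 + 3*I*√170/7 ≈ -3.4113e+6 + 5.5879*I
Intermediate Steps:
r(W) = 3*I*√170/7 (r(W) = √(-899 - 631)/7 = √(-1530)/7 = (3*I*√170)/7 = 3*I*√170/7)
r(-905) - 3411327 = 3*I*√170/7 - 3411327 = -3411327 + 3*I*√170/7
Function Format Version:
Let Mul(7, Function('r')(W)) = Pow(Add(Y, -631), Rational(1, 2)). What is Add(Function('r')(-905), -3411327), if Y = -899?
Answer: Add(-3411327, Mul(Rational(3, 7), I, Pow(170, Rational(1, 2)))) ≈ Add(-3.4113e+6, Mul(5.5879, I))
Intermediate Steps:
Function('r')(W) = Mul(Rational(3, 7), I, Pow(170, Rational(1, 2))) (Function('r')(W) = Mul(Rational(1, 7), Pow(Add(-899, -631), Rational(1, 2))) = Mul(Rational(1, 7), Pow(-1530, Rational(1, 2))) = Mul(Rational(1, 7), Mul(3, I, Pow(170, Rational(1, 2)))) = Mul(Rational(3, 7), I, Pow(170, Rational(1, 2))))
Add(Function('r')(-905), -3411327) = Add(Mul(Rational(3, 7), I, Pow(170, Rational(1, 2))), -3411327) = Add(-3411327, Mul(Rational(3, 7), I, Pow(170, Rational(1, 2))))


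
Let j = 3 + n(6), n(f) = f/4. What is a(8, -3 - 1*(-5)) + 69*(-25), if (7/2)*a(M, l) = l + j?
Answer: -12062/7 ≈ -1723.1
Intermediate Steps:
n(f) = f/4 (n(f) = f*(¼) = f/4)
j = 9/2 (j = 3 + (¼)*6 = 3 + 3/2 = 9/2 ≈ 4.5000)
a(M, l) = 9/7 + 2*l/7 (a(M, l) = 2*(l + 9/2)/7 = 2*(9/2 + l)/7 = 9/7 + 2*l/7)
a(8, -3 - 1*(-5)) + 69*(-25) = (9/7 + 2*(-3 - 1*(-5))/7) + 69*(-25) = (9/7 + 2*(-3 + 5)/7) - 1725 = (9/7 + (2/7)*2) - 1725 = (9/7 + 4/7) - 1725 = 13/7 - 1725 = -12062/7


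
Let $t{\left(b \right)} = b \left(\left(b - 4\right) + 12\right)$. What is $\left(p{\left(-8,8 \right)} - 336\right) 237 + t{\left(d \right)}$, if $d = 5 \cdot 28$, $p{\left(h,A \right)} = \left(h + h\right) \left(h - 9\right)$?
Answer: $5552$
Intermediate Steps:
$p{\left(h,A \right)} = 2 h \left(-9 + h\right)$
$d = 140$
$t{\left(b \right)} = b \left(8 + b\right)$ ($t{\left(b \right)} = b \left(\left(b - 4\right) + 12\right) = b \left(\left(-4 + b\right) + 12\right) = b \left(8 + b\right)$)
$\left(p{\left(-8,8 \right)} - 336\right) 237 + t{\left(d \right)} = \left(2 \left(-8\right) \left(-9 - 8\right) - 336\right) 237 + 140 \left(8 + 140\right) = \left(2 \left(-8\right) \left(-17\right) - 336\right) 237 + 140 \cdot 148 = \left(272 - 336\right) 237 + 20720 = \left(-64\right) 237 + 20720 = -15168 + 20720 = 5552$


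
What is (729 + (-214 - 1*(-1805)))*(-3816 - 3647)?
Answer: -17314160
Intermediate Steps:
(729 + (-214 - 1*(-1805)))*(-3816 - 3647) = (729 + (-214 + 1805))*(-7463) = (729 + 1591)*(-7463) = 2320*(-7463) = -17314160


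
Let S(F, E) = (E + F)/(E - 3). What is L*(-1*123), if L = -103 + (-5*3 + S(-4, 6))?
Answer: 14432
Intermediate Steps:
S(F, E) = (E + F)/(-3 + E)
L = -352/3 (L = -103 + (-5*3 + (6 - 4)/(-3 + 6)) = -103 + (-15 + 2/3) = -103 + (-15 + (⅓)*2) = -103 + (-15 + ⅔) = -103 - 43/3 = -352/3 ≈ -117.33)
L*(-1*123) = -(-352)*123/3 = -352/3*(-123) = 14432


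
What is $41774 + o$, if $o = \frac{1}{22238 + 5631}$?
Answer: $\frac{1164199607}{27869} \approx 41774.0$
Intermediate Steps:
$o = \frac{1}{27869} \approx 3.5882 \cdot 10^{-5}$
$41774 + o = 41774 + \frac{1}{27869} = \frac{1164199607}{27869}$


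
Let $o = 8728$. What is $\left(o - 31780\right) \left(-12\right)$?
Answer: $276624$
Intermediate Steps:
$\left(o - 31780\right) \left(-12\right) = \left(8728 - 31780\right) \left(-12\right) = \left(-23052\right) \left(-12\right) = 276624$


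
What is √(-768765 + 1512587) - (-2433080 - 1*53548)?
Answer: 2486628 + √743822 ≈ 2.4875e+6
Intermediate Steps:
√(-768765 + 1512587) - (-2433080 - 1*53548) = √743822 - (-2433080 - 53548) = √743822 - 1*(-2486628) = √743822 + 2486628 = 2486628 + √743822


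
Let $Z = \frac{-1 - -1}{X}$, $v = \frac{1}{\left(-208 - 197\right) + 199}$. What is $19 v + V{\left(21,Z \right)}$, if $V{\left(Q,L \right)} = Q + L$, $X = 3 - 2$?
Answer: $\frac{4307}{206} \approx 20.908$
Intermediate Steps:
$v = - \frac{1}{206}$ ($v = \frac{1}{-405 + 199} = \frac{1}{-206} = - \frac{1}{206} \approx -0.0048544$)
$X = 1$ ($X = 3 - 2 = 1$)
$Z = 0$ ($Z = \frac{-1 - -1}{1} = \left(-1 + 1\right) 1 = 0 \cdot 1 = 0$)
$V{\left(Q,L \right)} = L + Q$
$19 v + V{\left(21,Z \right)} = 19 \left(- \frac{1}{206}\right) + \left(0 + 21\right) = - \frac{19}{206} + 21 = \frac{4307}{206}$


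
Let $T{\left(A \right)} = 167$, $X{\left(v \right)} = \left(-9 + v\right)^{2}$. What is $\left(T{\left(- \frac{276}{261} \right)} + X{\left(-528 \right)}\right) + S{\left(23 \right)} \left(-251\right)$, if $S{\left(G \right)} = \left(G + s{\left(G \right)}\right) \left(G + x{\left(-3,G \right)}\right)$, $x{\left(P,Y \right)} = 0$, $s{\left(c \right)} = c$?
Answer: $22978$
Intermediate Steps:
$S{\left(G \right)} = 2 G^{2}$ ($S{\left(G \right)} = \left(G + G\right) \left(G + 0\right) = 2 G G = 2 G^{2}$)
$\left(T{\left(- \frac{276}{261} \right)} + X{\left(-528 \right)}\right) + S{\left(23 \right)} \left(-251\right) = \left(167 + \left(-9 - 528\right)^{2}\right) + 2 \cdot 23^{2} \left(-251\right) = \left(167 + \left(-537\right)^{2}\right) + 2 \cdot 529 \left(-251\right) = \left(167 + 288369\right) + 1058 \left(-251\right) = 288536 - 265558 = 22978$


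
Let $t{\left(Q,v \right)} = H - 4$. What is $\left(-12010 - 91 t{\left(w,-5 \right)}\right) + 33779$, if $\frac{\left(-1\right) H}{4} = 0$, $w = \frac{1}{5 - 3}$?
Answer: $22133$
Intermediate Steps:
$w = \frac{1}{2} \approx 0.5$
$H = 0$ ($H = \left(-4\right) 0 = 0$)
$t{\left(Q,v \right)} = -4$ ($t{\left(Q,v \right)} = 0 - 4 = -4$)
$\left(-12010 - 91 t{\left(w,-5 \right)}\right) + 33779 = \left(-12010 - -364\right) + 33779 = \left(-12010 + 364\right) + 33779 = -11646 + 33779 = 22133$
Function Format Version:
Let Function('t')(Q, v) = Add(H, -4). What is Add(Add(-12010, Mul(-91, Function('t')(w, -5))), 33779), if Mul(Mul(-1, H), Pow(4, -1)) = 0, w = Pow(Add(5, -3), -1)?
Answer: 22133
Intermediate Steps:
w = Rational(1, 2) (w = Pow(2, -1) = Rational(1, 2) ≈ 0.50000)
H = 0 (H = Mul(-4, 0) = 0)
Function('t')(Q, v) = -4 (Function('t')(Q, v) = Add(0, -4) = -4)
Add(Add(-12010, Mul(-91, Function('t')(w, -5))), 33779) = Add(Add(-12010, Mul(-91, -4)), 33779) = Add(Add(-12010, 364), 33779) = Add(-11646, 33779) = 22133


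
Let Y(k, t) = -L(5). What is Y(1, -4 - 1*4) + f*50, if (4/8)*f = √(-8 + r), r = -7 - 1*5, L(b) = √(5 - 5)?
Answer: 200*I*√5 ≈ 447.21*I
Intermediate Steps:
L(b) = 0 (L(b) = √0 = 0)
r = -12 (r = -7 - 5 = -12)
f = 4*I*√5 (f = 2*√(-8 - 12) = 2*√(-20) = 2*(2*I*√5) = 4*I*√5 ≈ 8.9443*I)
Y(k, t) = 0 (Y(k, t) = -1*0 = 0)
Y(1, -4 - 1*4) + f*50 = 0 + (4*I*√5)*50 = 0 + 200*I*√5 = 200*I*√5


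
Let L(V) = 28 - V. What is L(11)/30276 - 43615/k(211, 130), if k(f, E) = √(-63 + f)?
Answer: 17/30276 - 43615*√37/74 ≈ -3585.1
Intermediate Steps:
L(11)/30276 - 43615/k(211, 130) = (28 - 1*11)/30276 - 43615/√(-63 + 211) = (28 - 11)*(1/30276) - 43615*√37/74 = 17*(1/30276) - 43615*√37/74 = 17/30276 - 43615*√37/74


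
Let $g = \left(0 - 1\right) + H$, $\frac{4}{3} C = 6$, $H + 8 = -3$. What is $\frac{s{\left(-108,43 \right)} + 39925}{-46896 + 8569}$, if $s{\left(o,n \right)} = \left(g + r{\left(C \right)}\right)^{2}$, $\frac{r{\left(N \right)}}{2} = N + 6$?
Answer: $- \frac{40006}{38327} \approx -1.0438$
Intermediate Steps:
$H = -11$ ($H = -8 - 3 = -11$)
$C = \frac{9}{2}$ ($C = \frac{3}{4} \cdot 6 = \frac{9}{2} \approx 4.5$)
$r{\left(N \right)} = 12 + 2 N$ ($r{\left(N \right)} = 2 \left(N + 6\right) = 2 \left(6 + N\right) = 12 + 2 N$)
$g = -12$ ($g = \left(0 - 1\right) - 11 = -1 - 11 = -12$)
$s{\left(o,n \right)} = 81$ ($s{\left(o,n \right)} = \left(-12 + \left(12 + 2 \cdot \frac{9}{2}\right)\right)^{2} = \left(-12 + \left(12 + 9\right)\right)^{2} = \left(-12 + 21\right)^{2} = 9^{2} = 81$)
$\frac{s{\left(-108,43 \right)} + 39925}{-46896 + 8569} = \frac{81 + 39925}{-46896 + 8569} = \frac{40006}{-38327} = 40006 \left(- \frac{1}{38327}\right) = - \frac{40006}{38327}$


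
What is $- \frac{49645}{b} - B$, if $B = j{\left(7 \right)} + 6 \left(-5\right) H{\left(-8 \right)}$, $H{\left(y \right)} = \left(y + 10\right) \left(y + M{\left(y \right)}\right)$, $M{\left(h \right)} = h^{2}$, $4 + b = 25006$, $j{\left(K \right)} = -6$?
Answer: $\frac{84107087}{25002} \approx 3364.0$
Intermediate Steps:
$b = 25002$ ($b = -4 + 25006 = 25002$)
$H{\left(y \right)} = \left(10 + y\right) \left(y + y^{2}\right)$ ($H{\left(y \right)} = \left(y + 10\right) \left(y + y^{2}\right) = \left(10 + y\right) \left(y + y^{2}\right)$)
$B = -3366$ ($B = -6 + 6 \left(-5\right) \left(- 8 \left(10 + \left(-8\right)^{2} + 11 \left(-8\right)\right)\right) = -6 - 30 \left(- 8 \left(10 + 64 - 88\right)\right) = -6 - 30 \left(\left(-8\right) \left(-14\right)\right) = -6 - 3360 = -3366$)
$- \frac{49645}{b} - B = - \frac{49645}{25002} - -3366 = \left(-49645\right) \frac{1}{25002} + 3366 = - \frac{49645}{25002} + 3366 = \frac{84107087}{25002}$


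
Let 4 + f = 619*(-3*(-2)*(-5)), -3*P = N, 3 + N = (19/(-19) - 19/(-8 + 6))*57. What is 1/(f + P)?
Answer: -2/37469 ≈ -5.3377e-5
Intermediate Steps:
N = 963/2 (N = -3 + (19/(-19) - 19/(-8 + 6))*57 = -3 + (19*(-1/19) - 19/(-2))*57 = -3 + (-1 - 19*(-½))*57 = -3 + (-1 + 19/2)*57 = -3 + (17/2)*57 = -3 + 969/2 = 963/2 ≈ 481.50)
P = -321/2 (P = -⅓*963/2 = -321/2 ≈ -160.50)
f = -18574 (f = -4 + 619*(-3*(-2)*(-5)) = -4 + 619*(6*(-5)) = -4 + 619*(-30) = -4 - 18570 = -18574)
1/(f + P) = 1/(-18574 - 321/2) = 1/(-37469/2) = -2/37469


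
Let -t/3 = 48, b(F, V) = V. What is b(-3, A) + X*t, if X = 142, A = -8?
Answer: -20456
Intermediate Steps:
t = -144 (t = -3*48 = -144)
b(-3, A) + X*t = -8 + 142*(-144) = -8 - 20448 = -20456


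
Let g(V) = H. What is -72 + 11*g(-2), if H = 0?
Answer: -72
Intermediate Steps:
g(V) = 0
-72 + 11*g(-2) = -72 + 11*0 = -72 + 0 = -72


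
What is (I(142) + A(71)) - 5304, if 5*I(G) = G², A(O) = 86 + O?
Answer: -5571/5 ≈ -1114.2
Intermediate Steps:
I(G) = G²/5
(I(142) + A(71)) - 5304 = ((⅕)*142² + (86 + 71)) - 5304 = ((⅕)*20164 + 157) - 5304 = (20164/5 + 157) - 5304 = 20949/5 - 5304 = -5571/5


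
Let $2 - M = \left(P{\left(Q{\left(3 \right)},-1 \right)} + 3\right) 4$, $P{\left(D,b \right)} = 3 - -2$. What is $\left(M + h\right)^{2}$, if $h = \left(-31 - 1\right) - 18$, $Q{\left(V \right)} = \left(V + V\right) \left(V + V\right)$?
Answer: $6400$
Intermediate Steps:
$Q{\left(V \right)} = 4 V^{2}$ ($Q{\left(V \right)} = 2 V 2 V = 4 V^{2}$)
$h = -50$ ($h = -32 - 18 = -50$)
$P{\left(D,b \right)} = 5$ ($P{\left(D,b \right)} = 3 + 2 = 5$)
$M = -30$ ($M = 2 - \left(5 + 3\right) 4 = 2 - 8 \cdot 4 = 2 - 32 = -30$)
$\left(M + h\right)^{2} = \left(-30 - 50\right)^{2} = \left(-80\right)^{2} = 6400$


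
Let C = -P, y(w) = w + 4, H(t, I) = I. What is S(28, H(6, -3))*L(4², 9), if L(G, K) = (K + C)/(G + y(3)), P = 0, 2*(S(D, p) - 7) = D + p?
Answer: 351/46 ≈ 7.6304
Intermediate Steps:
S(D, p) = 7 + D/2 + p/2 (S(D, p) = 7 + (D + p)/2 = 7 + (D/2 + p/2) = 7 + D/2 + p/2)
y(w) = 4 + w
C = 0 (C = -1*0 = 0)
L(G, K) = K/(7 + G) (L(G, K) = (K + 0)/(G + (4 + 3)) = K/(G + 7) = K/(7 + G))
S(28, H(6, -3))*L(4², 9) = (7 + (½)*28 + (½)*(-3))*(9/(7 + 4²)) = (7 + 14 - 3/2)*(9/(7 + 16)) = 39*(9/23)/2 = 39*(9*(1/23))/2 = (39/2)*(9/23) = 351/46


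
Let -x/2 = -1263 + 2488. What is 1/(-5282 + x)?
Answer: -1/7732 ≈ -0.00012933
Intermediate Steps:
x = -2450 (x = -2*(-1263 + 2488) = -2*1225 = -2450)
1/(-5282 + x) = 1/(-5282 - 2450) = 1/(-7732) = -1/7732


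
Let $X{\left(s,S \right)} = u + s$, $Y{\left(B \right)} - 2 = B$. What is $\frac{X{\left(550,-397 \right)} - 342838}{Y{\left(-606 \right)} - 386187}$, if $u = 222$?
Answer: $\frac{342066}{386791} \approx 0.88437$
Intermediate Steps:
$Y{\left(B \right)} = 2 + B$
$X{\left(s,S \right)} = 222 + s$
$\frac{X{\left(550,-397 \right)} - 342838}{Y{\left(-606 \right)} - 386187} = \frac{\left(222 + 550\right) - 342838}{\left(2 - 606\right) - 386187} = \frac{772 - 342838}{-604 - 386187} = - \frac{342066}{-386791} = \left(-342066\right) \left(- \frac{1}{386791}\right) = \frac{342066}{386791}$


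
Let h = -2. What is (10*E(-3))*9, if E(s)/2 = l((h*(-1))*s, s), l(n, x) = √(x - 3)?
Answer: 180*I*√6 ≈ 440.91*I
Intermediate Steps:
l(n, x) = √(-3 + x)
E(s) = 2*√(-3 + s)
(10*E(-3))*9 = (10*(2*√(-3 - 3)))*9 = (10*(2*√(-6)))*9 = (10*(2*(I*√6)))*9 = (10*(2*I*√6))*9 = (20*I*√6)*9 = 180*I*√6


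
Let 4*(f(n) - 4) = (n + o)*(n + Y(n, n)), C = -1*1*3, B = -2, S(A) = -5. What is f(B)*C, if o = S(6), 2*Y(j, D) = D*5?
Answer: -195/4 ≈ -48.750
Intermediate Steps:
C = -3 (C = -1*3 = -3)
Y(j, D) = 5*D/2 (Y(j, D) = (D*5)/2 = (5*D)/2 = 5*D/2)
o = -5
f(n) = 4 + 7*n*(-5 + n)/8 (f(n) = 4 + ((n - 5)*(n + 5*n/2))/4 = 4 + ((-5 + n)*(7*n/2))/4 = 4 + (7*n*(-5 + n)/2)/4 = 4 + 7*n*(-5 + n)/8)
f(B)*C = (4 - 35/8*(-2) + (7/8)*(-2)**2)*(-3) = (4 + 35/4 + (7/8)*4)*(-3) = (4 + 35/4 + 7/2)*(-3) = (65/4)*(-3) = -195/4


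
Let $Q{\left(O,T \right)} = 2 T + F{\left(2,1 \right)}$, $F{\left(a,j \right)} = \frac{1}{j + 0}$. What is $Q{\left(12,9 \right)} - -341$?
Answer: $360$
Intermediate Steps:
$F{\left(a,j \right)} = \frac{1}{j}$
$Q{\left(O,T \right)} = 1 + 2 T$ ($Q{\left(O,T \right)} = 2 T + 1^{-1} = 2 T + 1 = 1 + 2 T$)
$Q{\left(12,9 \right)} - -341 = \left(1 + 2 \cdot 9\right) - -341 = \left(1 + 18\right) + 341 = 19 + 341 = 360$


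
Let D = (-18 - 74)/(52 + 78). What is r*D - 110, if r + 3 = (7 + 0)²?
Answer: -9266/65 ≈ -142.55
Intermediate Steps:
D = -46/65 (D = -92/130 = -92*1/130 = -46/65 ≈ -0.70769)
r = 46 (r = -3 + (7 + 0)² = -3 + 7² = -3 + 49 = 46)
r*D - 110 = 46*(-46/65) - 110 = -2116/65 - 110 = -9266/65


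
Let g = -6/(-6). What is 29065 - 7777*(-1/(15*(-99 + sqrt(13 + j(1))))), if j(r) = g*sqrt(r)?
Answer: 1422039134/48935 - 7777*sqrt(14)/146805 ≈ 29060.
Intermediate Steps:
g = 1 (g = -6*(-1/6) = 1)
j(r) = sqrt(r) (j(r) = 1*sqrt(r) = sqrt(r))
29065 - 7777*(-1/(15*(-99 + sqrt(13 + j(1))))) = 29065 - 7777*(-1/(15*(-99 + sqrt(13 + sqrt(1))))) = 29065 - 7777*(-1/(15*(-99 + sqrt(13 + 1)))) = 29065 - 7777*(-1/(15*(-99 + sqrt(14)))) = 29065 - 7777/(1485 - 15*sqrt(14))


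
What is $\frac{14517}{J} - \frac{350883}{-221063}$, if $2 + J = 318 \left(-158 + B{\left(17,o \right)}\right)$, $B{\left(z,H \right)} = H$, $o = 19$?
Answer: $\frac{286075827}{227252764} \approx 1.2588$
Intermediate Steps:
$J = -44204$ ($J = -2 + 318 \left(-158 + 19\right) = -2 + 318 \left(-139\right) = -2 - 44202 = -44204$)
$\frac{14517}{J} - \frac{350883}{-221063} = \frac{14517}{-44204} - \frac{350883}{-221063} = 14517 \left(- \frac{1}{44204}\right) - - \frac{350883}{221063} = - \frac{14517}{44204} + \frac{350883}{221063} = \frac{286075827}{227252764}$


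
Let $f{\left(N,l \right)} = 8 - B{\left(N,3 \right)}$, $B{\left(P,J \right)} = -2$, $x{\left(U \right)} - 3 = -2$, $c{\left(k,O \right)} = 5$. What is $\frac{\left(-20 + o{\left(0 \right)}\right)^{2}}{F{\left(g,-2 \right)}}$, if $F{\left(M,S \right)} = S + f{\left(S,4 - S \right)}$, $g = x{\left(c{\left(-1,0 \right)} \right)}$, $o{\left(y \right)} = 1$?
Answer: $\frac{361}{8} \approx 45.125$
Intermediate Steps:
$x{\left(U \right)} = 1$ ($x{\left(U \right)} = 3 - 2 = 1$)
$f{\left(N,l \right)} = 10$ ($f{\left(N,l \right)} = 8 - -2 = 8 + 2 = 10$)
$g = 1$
$F{\left(M,S \right)} = 10 + S$ ($F{\left(M,S \right)} = S + 10 = 10 + S$)
$\frac{\left(-20 + o{\left(0 \right)}\right)^{2}}{F{\left(g,-2 \right)}} = \frac{\left(-20 + 1\right)^{2}}{10 - 2} = \frac{\left(-19\right)^{2}}{8} = 361 \cdot \frac{1}{8} = \frac{361}{8}$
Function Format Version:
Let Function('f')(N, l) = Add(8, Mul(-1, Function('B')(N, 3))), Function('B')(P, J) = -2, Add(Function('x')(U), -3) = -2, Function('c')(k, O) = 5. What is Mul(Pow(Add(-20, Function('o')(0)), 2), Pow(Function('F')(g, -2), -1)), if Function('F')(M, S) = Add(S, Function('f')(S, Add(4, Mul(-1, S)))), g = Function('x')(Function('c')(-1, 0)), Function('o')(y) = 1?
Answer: Rational(361, 8) ≈ 45.125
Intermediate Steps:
Function('x')(U) = 1 (Function('x')(U) = Add(3, -2) = 1)
Function('f')(N, l) = 10 (Function('f')(N, l) = Add(8, Mul(-1, -2)) = Add(8, 2) = 10)
g = 1
Function('F')(M, S) = Add(10, S) (Function('F')(M, S) = Add(S, 10) = Add(10, S))
Mul(Pow(Add(-20, Function('o')(0)), 2), Pow(Function('F')(g, -2), -1)) = Mul(Pow(Add(-20, 1), 2), Pow(Add(10, -2), -1)) = Mul(Pow(-19, 2), Pow(8, -1)) = Mul(361, Rational(1, 8)) = Rational(361, 8)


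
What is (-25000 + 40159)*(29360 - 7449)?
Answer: 332148849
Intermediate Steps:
(-25000 + 40159)*(29360 - 7449) = 15159*21911 = 332148849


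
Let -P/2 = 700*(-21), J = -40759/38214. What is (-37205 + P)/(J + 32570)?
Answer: -298260270/1244589221 ≈ -0.23965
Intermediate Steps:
J = -40759/38214 (J = -40759*1/38214 = -40759/38214 ≈ -1.0666)
P = 29400 (P = -1400*(-21) = -2*(-14700) = 29400)
(-37205 + P)/(J + 32570) = (-37205 + 29400)/(-40759/38214 + 32570) = -7805/1244589221/38214 = -7805*38214/1244589221 = -298260270/1244589221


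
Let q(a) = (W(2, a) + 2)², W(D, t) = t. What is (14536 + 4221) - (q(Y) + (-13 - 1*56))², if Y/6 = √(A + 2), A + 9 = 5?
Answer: 1140 + 6576*I*√2 ≈ 1140.0 + 9299.9*I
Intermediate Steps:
A = -4 (A = -9 + 5 = -4)
Y = 6*I*√2 (Y = 6*√(-4 + 2) = 6*√(-2) = 6*(I*√2) = 6*I*√2 ≈ 8.4853*I)
q(a) = (2 + a)² (q(a) = (a + 2)² = (2 + a)²)
(14536 + 4221) - (q(Y) + (-13 - 1*56))² = (14536 + 4221) - ((2 + 6*I*√2)² + (-13 - 1*56))² = 18757 - ((2 + 6*I*√2)² + (-13 - 56))² = 18757 - ((2 + 6*I*√2)² - 69)² = 18757 - (-69 + (2 + 6*I*√2)²)²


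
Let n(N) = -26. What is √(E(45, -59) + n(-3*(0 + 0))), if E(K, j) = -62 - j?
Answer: I*√29 ≈ 5.3852*I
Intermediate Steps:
√(E(45, -59) + n(-3*(0 + 0))) = √((-62 - 1*(-59)) - 26) = √((-62 + 59) - 26) = √(-3 - 26) = √(-29) = I*√29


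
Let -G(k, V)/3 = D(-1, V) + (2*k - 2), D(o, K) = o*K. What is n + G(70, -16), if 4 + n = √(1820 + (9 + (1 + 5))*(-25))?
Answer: -466 + 17*√5 ≈ -427.99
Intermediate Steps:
D(o, K) = K*o
G(k, V) = 6 - 6*k + 3*V (G(k, V) = -3*(V*(-1) + (2*k - 2)) = -3*(-V + (-2 + 2*k)) = -3*(-2 - V + 2*k) = 6 - 6*k + 3*V)
n = -4 + 17*√5 (n = -4 + √(1820 + (9 + (1 + 5))*(-25)) = -4 + √(1820 + (9 + 6)*(-25)) = -4 + √(1820 + 15*(-25)) = -4 + √(1820 - 375) = -4 + √1445 = -4 + 17*√5 ≈ 34.013)
n + G(70, -16) = (-4 + 17*√5) + (6 - 6*70 + 3*(-16)) = (-4 + 17*√5) + (6 - 420 - 48) = (-4 + 17*√5) - 462 = -466 + 17*√5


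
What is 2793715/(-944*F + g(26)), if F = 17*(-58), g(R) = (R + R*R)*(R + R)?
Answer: 2793715/967288 ≈ 2.8882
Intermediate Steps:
g(R) = 2*R*(R + R²) (g(R) = (R + R²)*(2*R) = 2*R*(R + R²))
F = -986
2793715/(-944*F + g(26)) = 2793715/(-944*(-986) + 2*26²*(1 + 26)) = 2793715/(930784 + 2*676*27) = 2793715/(930784 + 36504) = 2793715/967288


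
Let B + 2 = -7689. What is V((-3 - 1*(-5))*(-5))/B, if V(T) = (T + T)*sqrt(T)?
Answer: 20*I*sqrt(10)/7691 ≈ 0.0082233*I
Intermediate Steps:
B = -7691 (B = -2 - 7689 = -7691)
V(T) = 2*T**(3/2) (V(T) = (2*T)*sqrt(T) = 2*T**(3/2))
V((-3 - 1*(-5))*(-5))/B = (2*((-3 - 1*(-5))*(-5))**(3/2))/(-7691) = (2*((-3 + 5)*(-5))**(3/2))*(-1/7691) = (2*(2*(-5))**(3/2))*(-1/7691) = (2*(-10)**(3/2))*(-1/7691) = (2*(-10*I*sqrt(10)))*(-1/7691) = -20*I*sqrt(10)*(-1/7691) = 20*I*sqrt(10)/7691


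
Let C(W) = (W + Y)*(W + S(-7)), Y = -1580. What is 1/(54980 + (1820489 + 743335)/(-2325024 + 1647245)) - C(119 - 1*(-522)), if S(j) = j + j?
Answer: 21937952730499567/37261725596 ≈ 5.8875e+5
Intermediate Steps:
S(j) = 2*j
C(W) = (-1580 + W)*(-14 + W) (C(W) = (W - 1580)*(W + 2*(-7)) = (-1580 + W)*(W - 14) = (-1580 + W)*(-14 + W))
1/(54980 + (1820489 + 743335)/(-2325024 + 1647245)) - C(119 - 1*(-522)) = 1/(54980 + (1820489 + 743335)/(-2325024 + 1647245)) - (22120 + (119 - 1*(-522))² - 1594*(119 - 1*(-522))) = 1/(54980 + 2563824/(-677779)) - (22120 + (119 + 522)² - 1594*(119 + 522)) = 1/(54980 + 2563824*(-1/677779)) - (22120 + 641² - 1594*641) = 1/(54980 - 2563824/677779) - (22120 + 410881 - 1021754) = 1/(37261725596/677779) - 1*(-588753) = 677779/37261725596 + 588753 = 21937952730499567/37261725596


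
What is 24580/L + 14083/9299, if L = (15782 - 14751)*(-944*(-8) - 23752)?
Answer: 11749425659/7765687890 ≈ 1.5130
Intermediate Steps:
L = -16702200 (L = 1031*(7552 - 23752) = 1031*(-16200) = -16702200)
24580/L + 14083/9299 = 24580/(-16702200) + 14083/9299 = 24580*(-1/16702200) + 14083*(1/9299) = -1229/835110 + 14083/9299 = 11749425659/7765687890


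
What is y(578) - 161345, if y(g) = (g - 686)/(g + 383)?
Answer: -155052653/961 ≈ -1.6135e+5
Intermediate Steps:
y(g) = (-686 + g)/(383 + g)
y(578) - 161345 = (-686 + 578)/(383 + 578) - 161345 = -108/961 - 161345 = -155052653/961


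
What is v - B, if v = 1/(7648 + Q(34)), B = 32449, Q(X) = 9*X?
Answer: -258099345/7954 ≈ -32449.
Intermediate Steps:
v = 1/7954 (v = 1/(7648 + 9*34) = 1/(7648 + 306) = 1/7954 ≈ 0.00012572)
v - B = 1/7954 - 1*32449 = 1/7954 - 32449 = -258099345/7954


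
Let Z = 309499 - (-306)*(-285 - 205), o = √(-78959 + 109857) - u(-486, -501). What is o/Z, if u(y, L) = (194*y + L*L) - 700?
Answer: -156017/159559 + √30898/159559 ≈ -0.97670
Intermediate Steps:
u(y, L) = -700 + L² + 194*y (u(y, L) = (194*y + L²) - 700 = (L² + 194*y) - 700 = -700 + L² + 194*y)
o = -156017 + √30898 (o = √(-78959 + 109857) - (-700 + (-501)² + 194*(-486)) = √30898 - (-700 + 251001 - 94284) = √30898 - 1*156017 = √30898 - 156017 = -156017 + √30898 ≈ -1.5584e+5)
Z = 159559 (Z = 309499 - (-306)*(-490) = 309499 - 1*149940 = 309499 - 149940 = 159559)
o/Z = (-156017 + √30898)/159559 = (-156017 + √30898)*(1/159559) = -156017/159559 + √30898/159559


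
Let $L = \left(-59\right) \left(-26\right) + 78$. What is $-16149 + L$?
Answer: $-14537$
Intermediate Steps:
$L = 1612$ ($L = 1534 + 78 = 1612$)
$-16149 + L = -16149 + 1612 = -14537$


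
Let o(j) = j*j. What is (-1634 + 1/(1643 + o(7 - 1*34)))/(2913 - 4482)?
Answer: 1291949/1240556 ≈ 1.0414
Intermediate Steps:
o(j) = j²
(-1634 + 1/(1643 + o(7 - 1*34)))/(2913 - 4482) = (-1634 + 1/(1643 + (7 - 1*34)²))/(2913 - 4482) = (-1634 + 1/(1643 + (7 - 34)²))/(-1569) = (-1634 + 1/(1643 + (-27)²))*(-1/1569) = (-1634 + 1/(1643 + 729))*(-1/1569) = (-1634 + 1/2372)*(-1/1569) = -3875847/2372*(-1/1569) = 1291949/1240556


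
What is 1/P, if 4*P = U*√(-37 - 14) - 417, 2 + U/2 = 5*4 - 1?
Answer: -556/77615 - 136*I*√51/232845 ≈ -0.0071636 - 0.0041712*I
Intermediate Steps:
U = 34 (U = -4 + 2*(5*4 - 1) = -4 + 2*(20 - 1) = -4 + 2*19 = -4 + 38 = 34)
P = -417/4 + 17*I*√51/2 (P = (34*√(-37 - 14) - 417)/4 = (34*√(-51) - 417)/4 = (34*(I*√51) - 417)/4 = (34*I*√51 - 417)/4 = (-417 + 34*I*√51)/4 = -417/4 + 17*I*√51/2 ≈ -104.25 + 60.702*I)
1/P = 1/(-417/4 + 17*I*√51/2)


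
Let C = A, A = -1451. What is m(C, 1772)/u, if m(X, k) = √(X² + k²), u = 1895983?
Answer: √5245385/1895983 ≈ 0.0012080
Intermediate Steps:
C = -1451
m(C, 1772)/u = √((-1451)² + 1772²)/1895983 = √(2105401 + 3139984)*(1/1895983) = √5245385*(1/1895983) = √5245385/1895983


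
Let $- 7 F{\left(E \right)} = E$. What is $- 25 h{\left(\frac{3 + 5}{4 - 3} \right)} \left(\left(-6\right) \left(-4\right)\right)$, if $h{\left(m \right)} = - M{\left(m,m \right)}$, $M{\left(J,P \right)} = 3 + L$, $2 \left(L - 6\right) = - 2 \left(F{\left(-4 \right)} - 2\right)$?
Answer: $\frac{43800}{7} \approx 6257.1$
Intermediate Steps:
$F{\left(E \right)} = - \frac{E}{7}$
$L = \frac{52}{7}$ ($L = 6 + \frac{\left(-2\right) \left(\left(- \frac{1}{7}\right) \left(-4\right) - 2\right)}{2} = 6 + \frac{\left(-2\right) \left(\frac{4}{7} - 2\right)}{2} = 6 + \frac{\left(-2\right) \left(- \frac{10}{7}\right)}{2} = 6 + \frac{1}{2} \cdot \frac{20}{7} = 6 + \frac{10}{7} = \frac{52}{7} \approx 7.4286$)
$M{\left(J,P \right)} = \frac{73}{7}$ ($M{\left(J,P \right)} = 3 + \frac{52}{7} = \frac{73}{7}$)
$h{\left(m \right)} = - \frac{73}{7}$ ($h{\left(m \right)} = \left(-1\right) \frac{73}{7} = - \frac{73}{7}$)
$- 25 h{\left(\frac{3 + 5}{4 - 3} \right)} \left(\left(-6\right) \left(-4\right)\right) = \left(-25\right) \left(- \frac{73}{7}\right) \left(\left(-6\right) \left(-4\right)\right) = \frac{1825}{7} \cdot 24 = \frac{43800}{7}$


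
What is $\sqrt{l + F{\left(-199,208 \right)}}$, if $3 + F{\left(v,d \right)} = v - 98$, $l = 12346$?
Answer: $\sqrt{12046} \approx 109.75$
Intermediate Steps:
$F{\left(v,d \right)} = -101 + v$ ($F{\left(v,d \right)} = -3 + \left(v - 98\right) = -3 + \left(-98 + v\right) = -101 + v$)
$\sqrt{l + F{\left(-199,208 \right)}} = \sqrt{12346 - 300} = \sqrt{12046}$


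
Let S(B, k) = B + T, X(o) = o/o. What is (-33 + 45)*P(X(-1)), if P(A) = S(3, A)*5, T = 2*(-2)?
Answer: -60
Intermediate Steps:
T = -4
X(o) = 1
S(B, k) = -4 + B (S(B, k) = B - 4 = -4 + B)
P(A) = -5 (P(A) = (-4 + 3)*5 = -1*5 = -5)
(-33 + 45)*P(X(-1)) = (-33 + 45)*(-5) = 12*(-5) = -60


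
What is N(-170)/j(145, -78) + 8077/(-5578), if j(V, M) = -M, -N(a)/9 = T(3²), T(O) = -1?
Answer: -48317/36257 ≈ -1.3326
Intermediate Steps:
N(a) = 9 (N(a) = -9*(-1) = 9)
N(-170)/j(145, -78) + 8077/(-5578) = 9/((-1*(-78))) + 8077/(-5578) = 9/78 + 8077*(-1/5578) = 9*(1/78) - 8077/5578 = 3/26 - 8077/5578 = -48317/36257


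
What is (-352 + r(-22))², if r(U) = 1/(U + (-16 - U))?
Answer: 31730689/256 ≈ 1.2395e+5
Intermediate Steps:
r(U) = -1/16 (r(U) = 1/(-16) = -1/16)
(-352 + r(-22))² = (-352 - 1/16)² = (-5633/16)² = 31730689/256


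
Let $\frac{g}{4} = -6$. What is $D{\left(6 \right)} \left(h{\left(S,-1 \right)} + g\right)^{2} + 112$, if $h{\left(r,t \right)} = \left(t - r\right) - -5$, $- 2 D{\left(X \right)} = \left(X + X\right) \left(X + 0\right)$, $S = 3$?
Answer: $-18932$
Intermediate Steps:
$D{\left(X \right)} = - X^{2}$ ($D{\left(X \right)} = - \frac{\left(X + X\right) \left(X + 0\right)}{2} = - \frac{2 X X}{2} = - \frac{2 X^{2}}{2} = - X^{2}$)
$h{\left(r,t \right)} = 5 + t - r$ ($h{\left(r,t \right)} = \left(t - r\right) + 5 = 5 + t - r$)
$g = -24$ ($g = 4 \left(-6\right) = -24$)
$D{\left(6 \right)} \left(h{\left(S,-1 \right)} + g\right)^{2} + 112 = - 6^{2} \left(\left(5 - 1 - 3\right) - 24\right)^{2} + 112 = \left(-1\right) 36 \left(\left(5 - 1 - 3\right) - 24\right)^{2} + 112 = - 36 \left(1 - 24\right)^{2} + 112 = - 36 \left(-23\right)^{2} + 112 = \left(-36\right) 529 + 112 = -19044 + 112 = -18932$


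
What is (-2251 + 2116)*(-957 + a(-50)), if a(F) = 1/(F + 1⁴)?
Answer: 6330690/49 ≈ 1.2920e+5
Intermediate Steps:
a(F) = 1/(1 + F) (a(F) = 1/(F + 1) = 1/(1 + F))
(-2251 + 2116)*(-957 + a(-50)) = (-2251 + 2116)*(-957 + 1/(1 - 50)) = -135*(-957 + 1/(-49)) = -135*(-957 - 1/49) = -135*(-46894/49) = 6330690/49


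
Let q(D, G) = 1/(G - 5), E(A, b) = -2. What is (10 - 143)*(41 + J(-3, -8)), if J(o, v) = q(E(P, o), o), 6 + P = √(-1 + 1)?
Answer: -43491/8 ≈ -5436.4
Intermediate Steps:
P = -6 (P = -6 + √(-1 + 1) = -6 + √0 = -6 + 0 = -6)
q(D, G) = 1/(-5 + G)
J(o, v) = 1/(-5 + o)
(10 - 143)*(41 + J(-3, -8)) = (10 - 143)*(41 + 1/(-5 - 3)) = -133*(41 + 1/(-8)) = -133*(41 - ⅛) = -133*327/8 = -43491/8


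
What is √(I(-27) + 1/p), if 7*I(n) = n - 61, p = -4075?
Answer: I*√409170587/5705 ≈ 3.5457*I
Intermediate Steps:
I(n) = -61/7 + n/7 (I(n) = (n - 61)/7 = (-61 + n)/7 = -61/7 + n/7)
√(I(-27) + 1/p) = √((-61/7 + (⅐)*(-27)) + 1/(-4075)) = √((-61/7 - 27/7) - 1/4075) = √(-88/7 - 1/4075) = √(-358607/28525) = I*√409170587/5705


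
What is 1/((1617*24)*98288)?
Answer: 1/3814360704 ≈ 2.6217e-10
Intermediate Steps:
1/((1617*24)*98288) = (1/98288)/38808 = (1/38808)*(1/98288) = 1/3814360704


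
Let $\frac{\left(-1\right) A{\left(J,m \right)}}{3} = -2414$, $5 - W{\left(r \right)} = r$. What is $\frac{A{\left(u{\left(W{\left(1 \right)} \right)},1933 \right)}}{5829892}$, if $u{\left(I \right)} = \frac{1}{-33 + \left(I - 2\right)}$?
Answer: $\frac{3621}{2914946} \approx 0.0012422$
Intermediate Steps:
$W{\left(r \right)} = 5 - r$
$u{\left(I \right)} = \frac{1}{-35 + I}$ ($u{\left(I \right)} = \frac{1}{-33 + \left(I - 2\right)} = \frac{1}{-33 + \left(-2 + I\right)} = \frac{1}{-35 + I}$)
$A{\left(J,m \right)} = 7242$ ($A{\left(J,m \right)} = \left(-3\right) \left(-2414\right) = 7242$)
$\frac{A{\left(u{\left(W{\left(1 \right)} \right)},1933 \right)}}{5829892} = \frac{7242}{5829892} = 7242 \cdot \frac{1}{5829892} = \frac{3621}{2914946}$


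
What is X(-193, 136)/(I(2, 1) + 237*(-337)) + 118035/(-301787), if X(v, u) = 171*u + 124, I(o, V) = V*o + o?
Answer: -3296529067/4820443751 ≈ -0.68386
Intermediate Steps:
I(o, V) = o + V*o
X(v, u) = 124 + 171*u
X(-193, 136)/(I(2, 1) + 237*(-337)) + 118035/(-301787) = (124 + 171*136)/(2*(1 + 1) + 237*(-337)) + 118035/(-301787) = (124 + 23256)/(2*2 - 79869) + 118035*(-1/301787) = 23380/(4 - 79869) - 118035/301787 = 23380/(-79865) - 118035/301787 = 23380*(-1/79865) - 118035/301787 = -4676/15973 - 118035/301787 = -3296529067/4820443751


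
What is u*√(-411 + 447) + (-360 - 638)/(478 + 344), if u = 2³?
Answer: 19229/411 ≈ 46.786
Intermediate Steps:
u = 8
u*√(-411 + 447) + (-360 - 638)/(478 + 344) = 8*√(-411 + 447) + (-360 - 638)/(478 + 344) = 8*√36 - 998/822 = 8*6 - 998*1/822 = 48 - 499/411 = 19229/411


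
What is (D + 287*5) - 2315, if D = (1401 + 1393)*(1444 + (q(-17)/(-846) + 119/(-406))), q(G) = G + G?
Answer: 49472189767/12267 ≈ 4.0329e+6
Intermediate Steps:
q(G) = 2*G
D = 49482984727/12267 (D = (1401 + 1393)*(1444 + ((2*(-17))/(-846) + 119/(-406))) = 2794*(1444 + (-34*(-1/846) + 119*(-1/406))) = 2794*(1444 + (17/423 - 17/58)) = 2794*(1444 - 6205/24534) = 2794*(35420891/24534) = 49482984727/12267 ≈ 4.0338e+6)
(D + 287*5) - 2315 = (49482984727/12267 + 287*5) - 2315 = (49482984727/12267 + 1435) - 2315 = 49500587872/12267 - 2315 = 49472189767/12267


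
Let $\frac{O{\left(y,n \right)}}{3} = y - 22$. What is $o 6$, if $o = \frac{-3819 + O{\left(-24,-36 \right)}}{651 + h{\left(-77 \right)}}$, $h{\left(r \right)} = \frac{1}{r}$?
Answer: $- \frac{914067}{25063} \approx -36.471$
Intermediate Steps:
$O{\left(y,n \right)} = -66 + 3 y$ ($O{\left(y,n \right)} = 3 \left(y - 22\right) = 3 \left(-22 + y\right) = -66 + 3 y$)
$o = - \frac{304689}{50126}$ ($o = \frac{-3819 + \left(-66 + 3 \left(-24\right)\right)}{651 + \frac{1}{-77}} = \frac{-3819 - 138}{651 - \frac{1}{77}} = \frac{-3819 - 138}{\frac{50126}{77}} = \left(-3957\right) \frac{77}{50126} = - \frac{304689}{50126} \approx -6.0785$)
$o 6 = \left(- \frac{304689}{50126}\right) 6 = - \frac{914067}{25063}$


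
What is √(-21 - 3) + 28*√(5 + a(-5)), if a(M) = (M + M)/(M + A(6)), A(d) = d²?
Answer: 28*√4495/31 + 2*I*√6 ≈ 60.557 + 4.899*I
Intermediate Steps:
a(M) = 2*M/(36 + M) (a(M) = (M + M)/(M + 6²) = (2*M)/(M + 36) = (2*M)/(36 + M) = 2*M/(36 + M))
√(-21 - 3) + 28*√(5 + a(-5)) = √(-21 - 3) + 28*√(5 + 2*(-5)/(36 - 5)) = √(-24) + 28*√(5 + 2*(-5)/31) = 2*I*√6 + 28*√(5 + 2*(-5)*(1/31)) = 2*I*√6 + 28*√(5 - 10/31) = 2*I*√6 + 28*√(145/31) = 2*I*√6 + 28*(√4495/31) = 2*I*√6 + 28*√4495/31 = 28*√4495/31 + 2*I*√6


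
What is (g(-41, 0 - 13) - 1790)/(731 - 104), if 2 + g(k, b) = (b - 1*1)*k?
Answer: -406/209 ≈ -1.9426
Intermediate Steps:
g(k, b) = -2 + k*(-1 + b) (g(k, b) = -2 + (b - 1*1)*k = -2 + (b - 1)*k = -2 + (-1 + b)*k = -2 + k*(-1 + b))
(g(-41, 0 - 13) - 1790)/(731 - 104) = ((-2 - 1*(-41) + (0 - 13)*(-41)) - 1790)/(731 - 104) = ((-2 + 41 - 13*(-41)) - 1790)/627 = ((-2 + 41 + 533) - 1790)*(1/627) = (572 - 1790)*(1/627) = -1218*1/627 = -406/209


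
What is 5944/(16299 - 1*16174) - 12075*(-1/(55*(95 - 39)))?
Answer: 566197/11000 ≈ 51.472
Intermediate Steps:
5944/(16299 - 1*16174) - 12075*(-1/(55*(95 - 39))) = 5944/(16299 - 16174) - 12075/(56*(-55)) = 5944/125 - 12075/(-3080) = 5944*(1/125) - 12075*(-1/3080) = 5944/125 + 345/88 = 566197/11000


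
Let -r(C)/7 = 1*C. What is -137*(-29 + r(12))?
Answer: 15481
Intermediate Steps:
r(C) = -7*C
-137*(-29 + r(12)) = -137*(-29 - 7*12) = -137*(-29 - 84) = -137*(-113) = 15481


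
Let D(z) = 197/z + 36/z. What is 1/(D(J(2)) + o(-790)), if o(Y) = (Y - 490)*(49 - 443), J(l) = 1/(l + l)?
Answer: 1/505252 ≈ 1.9792e-6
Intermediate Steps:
J(l) = 1/(2*l)
o(Y) = 193060 - 394*Y (o(Y) = (-490 + Y)*(-394) = 193060 - 394*Y)
D(z) = 233/z
1/(D(J(2)) + o(-790)) = 1/(233/(((½)/2)) + (193060 - 394*(-790))) = 1/(233/(((½)*(½))) + (193060 + 311260)) = 1/(233/(¼) + 504320) = 1/(233*4 + 504320) = 1/(932 + 504320) = 1/505252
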